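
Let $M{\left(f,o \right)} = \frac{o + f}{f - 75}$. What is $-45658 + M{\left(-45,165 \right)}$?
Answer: $-45659$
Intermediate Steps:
$M{\left(f,o \right)} = \frac{f + o}{-75 + f}$
$-45658 + M{\left(-45,165 \right)} = -45658 + \frac{-45 + 165}{-75 - 45} = -45658 + \frac{1}{-120} \cdot 120 = -45658 - 1 = -45659$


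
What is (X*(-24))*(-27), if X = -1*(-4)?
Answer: 2592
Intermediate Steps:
X = 4
(X*(-24))*(-27) = (4*(-24))*(-27) = -96*(-27) = 2592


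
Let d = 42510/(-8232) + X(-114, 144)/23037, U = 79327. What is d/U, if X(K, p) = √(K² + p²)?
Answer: -7085/108836644 + 2*√937/609152033 ≈ -6.4997e-5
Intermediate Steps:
d = -7085/1372 + 2*√937/7679 (d = 42510/(-8232) + √((-114)² + 144²)/23037 = 42510*(-1/8232) + √(12996 + 20736)*(1/23037) = -7085/1372 + √33732*(1/23037) = -7085/1372 + (6*√937)*(1/23037) = -7085/1372 + 2*√937/7679 ≈ -5.1560)
d/U = (-7085/1372 + 2*√937/7679)/79327 = (-7085/1372 + 2*√937/7679)*(1/79327) = -7085/108836644 + 2*√937/609152033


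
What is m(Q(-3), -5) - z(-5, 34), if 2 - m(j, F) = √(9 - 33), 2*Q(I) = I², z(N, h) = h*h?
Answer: -1154 - 2*I*√6 ≈ -1154.0 - 4.899*I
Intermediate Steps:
z(N, h) = h²
Q(I) = I²/2
m(j, F) = 2 - 2*I*√6 (m(j, F) = 2 - √(9 - 33) = 2 - √(-24) = 2 - 2*I*√6)
m(Q(-3), -5) - z(-5, 34) = (2 - 2*I*√6) - 1*34² = (2 - 2*I*√6) - 1*1156 = (2 - 2*I*√6) - 1156 = -1154 - 2*I*√6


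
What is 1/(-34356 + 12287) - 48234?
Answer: -1064476147/22069 ≈ -48234.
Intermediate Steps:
1/(-34356 + 12287) - 48234 = 1/(-22069) - 48234 = -1/22069 - 48234 = -1064476147/22069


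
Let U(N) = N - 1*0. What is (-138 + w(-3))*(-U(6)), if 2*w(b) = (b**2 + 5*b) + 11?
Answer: 813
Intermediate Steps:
U(N) = N (U(N) = N + 0 = N)
w(b) = 11/2 + b**2/2 + 5*b/2 (w(b) = ((b**2 + 5*b) + 11)/2 = (11 + b**2 + 5*b)/2 = 11/2 + b**2/2 + 5*b/2)
(-138 + w(-3))*(-U(6)) = (-138 + (11/2 + (1/2)*(-3)**2 + (5/2)*(-3)))*(-1*6) = (-138 + (11/2 + (1/2)*9 - 15/2))*(-6) = (-138 + (11/2 + 9/2 - 15/2))*(-6) = (-138 + 5/2)*(-6) = -271/2*(-6) = 813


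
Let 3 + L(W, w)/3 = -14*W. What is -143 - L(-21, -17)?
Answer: -1016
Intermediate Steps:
L(W, w) = -9 - 42*W (L(W, w) = -9 + 3*(-14*W) = -9 - 42*W)
-143 - L(-21, -17) = -143 - (-9 - 42*(-21)) = -143 - (-9 + 882) = -143 - 1*873 = -143 - 873 = -1016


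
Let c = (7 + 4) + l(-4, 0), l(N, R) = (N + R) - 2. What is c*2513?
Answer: 12565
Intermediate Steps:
l(N, R) = -2 + N + R
c = 5 (c = (7 + 4) + (-2 - 4 + 0) = 11 - 6 = 5)
c*2513 = 5*2513 = 12565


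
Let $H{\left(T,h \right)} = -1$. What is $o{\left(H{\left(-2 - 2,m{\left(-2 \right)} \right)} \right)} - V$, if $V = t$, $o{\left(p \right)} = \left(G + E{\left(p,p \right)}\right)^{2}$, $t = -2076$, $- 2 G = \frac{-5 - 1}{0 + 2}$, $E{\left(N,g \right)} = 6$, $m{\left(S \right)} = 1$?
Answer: $\frac{8529}{4} \approx 2132.3$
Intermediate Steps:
$G = \frac{3}{2}$ ($G = - \frac{\left(-5 - 1\right) \frac{1}{0 + 2}}{2} = - \frac{\left(-6\right) \frac{1}{2}}{2} = \left(- \frac{1}{2}\right) \left(-3\right) = \frac{3}{2} \approx 1.5$)
$o{\left(p \right)} = \frac{225}{4}$ ($o{\left(p \right)} = \left(\frac{3}{2} + 6\right)^{2} = \left(\frac{15}{2}\right)^{2} = \frac{225}{4}$)
$V = -2076$
$o{\left(H{\left(-2 - 2,m{\left(-2 \right)} \right)} \right)} - V = \frac{225}{4} - -2076 = \frac{225}{4} + 2076 = \frac{8529}{4}$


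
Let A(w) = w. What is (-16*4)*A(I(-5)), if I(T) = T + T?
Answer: 640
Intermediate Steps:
I(T) = 2*T
(-16*4)*A(I(-5)) = (-16*4)*(2*(-5)) = -64*(-10) = 640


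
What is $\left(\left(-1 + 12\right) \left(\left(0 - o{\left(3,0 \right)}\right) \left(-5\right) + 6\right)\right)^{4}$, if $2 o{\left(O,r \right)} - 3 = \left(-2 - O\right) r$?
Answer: $\frac{7780827681}{16} \approx 4.863 \cdot 10^{8}$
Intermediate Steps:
$o{\left(O,r \right)} = \frac{3}{2} + \frac{r \left(-2 - O\right)}{2}$ ($o{\left(O,r \right)} = \frac{3}{2} + \frac{\left(-2 - O\right) r}{2} = \frac{3}{2} + \frac{r \left(-2 - O\right)}{2}$)
$\left(\left(-1 + 12\right) \left(\left(0 - o{\left(3,0 \right)}\right) \left(-5\right) + 6\right)\right)^{4} = \left(\left(-1 + 12\right) \left(\left(0 - \left(\frac{3}{2} - 0 - \frac{3}{2} \cdot 0\right)\right) \left(-5\right) + 6\right)\right)^{4} = \left(11 \left(\left(0 - \left(\frac{3}{2} + 0 + 0\right)\right) \left(-5\right) + 6\right)\right)^{4} = \left(11 \left(\left(0 + \left(0 - \frac{3}{2}\right)\right) \left(-5\right) + 6\right)\right)^{4} = \left(11 \left(\left(0 - \frac{3}{2}\right) \left(-5\right) + 6\right)\right)^{4} = \left(11 \left(\left(- \frac{3}{2}\right) \left(-5\right) + 6\right)\right)^{4} = \left(11 \left(\frac{15}{2} + 6\right)\right)^{4} = \left(11 \cdot \frac{27}{2}\right)^{4} = \left(\frac{297}{2}\right)^{4} = \frac{7780827681}{16}$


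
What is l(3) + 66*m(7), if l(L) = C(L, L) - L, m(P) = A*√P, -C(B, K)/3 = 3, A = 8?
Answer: -12 + 528*√7 ≈ 1385.0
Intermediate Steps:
C(B, K) = -9 (C(B, K) = -3*3 = -9)
m(P) = 8*√P
l(L) = -9 - L
l(3) + 66*m(7) = (-9 - 1*3) + 66*(8*√7) = (-9 - 3) + 528*√7 = -12 + 528*√7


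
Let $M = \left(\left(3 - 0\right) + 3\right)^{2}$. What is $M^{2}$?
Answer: $1296$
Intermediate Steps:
$M = 36$ ($M = \left(\left(3 + 0\right) + 3\right)^{2} = \left(3 + 3\right)^{2} = 6^{2} = 36$)
$M^{2} = 36^{2} = 1296$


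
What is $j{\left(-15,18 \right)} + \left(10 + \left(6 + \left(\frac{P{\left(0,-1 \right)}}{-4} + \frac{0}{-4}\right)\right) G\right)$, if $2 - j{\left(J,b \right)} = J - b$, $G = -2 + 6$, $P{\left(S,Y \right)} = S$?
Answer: $69$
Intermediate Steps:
$G = 4$
$j{\left(J,b \right)} = 2 + b - J$ ($j{\left(J,b \right)} = 2 - \left(J - b\right) = 2 + b - J$)
$j{\left(-15,18 \right)} + \left(10 + \left(6 + \left(\frac{P{\left(0,-1 \right)}}{-4} + \frac{0}{-4}\right)\right) G\right) = \left(2 + 18 - -15\right) + \left(10 + \left(6 + \left(\frac{0}{-4} + \frac{0}{-4}\right)\right) 4\right) = \left(2 + 18 + 15\right) + \left(10 + \left(6 + \left(0 \left(- \frac{1}{4}\right) + 0 \left(- \frac{1}{4}\right)\right)\right) 4\right) = 35 + \left(10 + \left(6 + \left(0 + 0\right)\right) 4\right) = 35 + \left(10 + \left(6 + 0\right) 4\right) = 35 + \left(10 + 6 \cdot 4\right) = 35 + \left(10 + 24\right) = 35 + 34 = 69$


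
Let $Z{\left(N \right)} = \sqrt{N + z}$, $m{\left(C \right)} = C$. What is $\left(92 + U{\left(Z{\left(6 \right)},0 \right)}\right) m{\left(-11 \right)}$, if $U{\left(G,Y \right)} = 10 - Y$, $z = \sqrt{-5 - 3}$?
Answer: $-1122$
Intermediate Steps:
$z = 2 i \sqrt{2}$ ($z = \sqrt{-8} = 2 i \sqrt{2} \approx 2.8284 i$)
$Z{\left(N \right)} = \sqrt{N + 2 i \sqrt{2}}$
$\left(92 + U{\left(Z{\left(6 \right)},0 \right)}\right) m{\left(-11 \right)} = \left(92 + \left(10 - 0\right)\right) \left(-11\right) = \left(92 + \left(10 + 0\right)\right) \left(-11\right) = \left(92 + 10\right) \left(-11\right) = 102 \left(-11\right) = -1122$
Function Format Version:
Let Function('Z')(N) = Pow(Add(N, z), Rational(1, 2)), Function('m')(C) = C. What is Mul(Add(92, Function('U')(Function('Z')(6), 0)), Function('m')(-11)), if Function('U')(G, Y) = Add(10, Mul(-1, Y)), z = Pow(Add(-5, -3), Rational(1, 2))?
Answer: -1122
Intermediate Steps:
z = Mul(2, I, Pow(2, Rational(1, 2))) (z = Pow(-8, Rational(1, 2)) = Mul(2, I, Pow(2, Rational(1, 2))) ≈ Mul(2.8284, I))
Function('Z')(N) = Pow(Add(N, Mul(2, I, Pow(2, Rational(1, 2)))), Rational(1, 2))
Mul(Add(92, Function('U')(Function('Z')(6), 0)), Function('m')(-11)) = Mul(Add(92, Add(10, Mul(-1, 0))), -11) = Mul(Add(92, Add(10, 0)), -11) = Mul(Add(92, 10), -11) = Mul(102, -11) = -1122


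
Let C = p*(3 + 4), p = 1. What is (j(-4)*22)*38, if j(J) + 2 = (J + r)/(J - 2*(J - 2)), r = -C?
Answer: -5643/2 ≈ -2821.5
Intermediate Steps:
C = 7 (C = 1*(3 + 4) = 1*7 = 7)
r = -7 (r = -1*7 = -7)
j(J) = -2 + (-7 + J)/(4 - J) (j(J) = -2 + (J - 7)/(J - 2*(J - 2)) = -2 + (-7 + J)/(J - 2*(-2 + J)) = -2 + (-7 + J)/(J + (4 - 2*J)) = -2 + (-7 + J)/(4 - J))
(j(-4)*22)*38 = ((3*(5 - 1*(-4))/(-4 - 4))*22)*38 = ((3*(5 + 4)/(-8))*22)*38 = ((3*(-⅛)*9)*22)*38 = -27/8*22*38 = -297/4*38 = -5643/2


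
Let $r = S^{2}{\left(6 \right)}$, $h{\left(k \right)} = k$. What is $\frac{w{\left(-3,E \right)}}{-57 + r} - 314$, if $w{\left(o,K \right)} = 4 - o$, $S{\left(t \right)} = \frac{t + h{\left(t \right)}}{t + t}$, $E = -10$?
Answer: $- \frac{2513}{8} \approx -314.13$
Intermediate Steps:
$S{\left(t \right)} = 1$ ($S{\left(t \right)} = \frac{t + t}{t + t} = \frac{2 t}{2 t} = 2 t \frac{1}{2 t} = 1$)
$r = 1$ ($r = 1^{2} = 1$)
$\frac{w{\left(-3,E \right)}}{-57 + r} - 314 = \frac{4 - -3}{-57 + 1} - 314 = \frac{4 + 3}{-56} - 314 = \left(- \frac{1}{56}\right) 7 - 314 = - \frac{1}{8} - 314 = - \frac{2513}{8}$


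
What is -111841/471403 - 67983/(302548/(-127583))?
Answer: 95085310235093/3316791508 ≈ 28668.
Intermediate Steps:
-111841/471403 - 67983/(302548/(-127583)) = -111841*1/471403 - 67983/(302548*(-1/127583)) = -111841/471403 - 67983/(-302548/127583) = -111841/471403 - 67983*(-127583/302548) = -111841/471403 + 201708723/7036 = 95085310235093/3316791508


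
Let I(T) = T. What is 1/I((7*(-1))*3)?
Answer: -1/21 ≈ -0.047619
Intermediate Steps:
1/I((7*(-1))*3) = 1/((7*(-1))*3) = 1/(-7*3) = 1/(-21) = -1/21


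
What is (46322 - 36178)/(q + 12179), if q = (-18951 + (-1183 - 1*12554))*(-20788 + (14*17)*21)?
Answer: 10144/516155699 ≈ 1.9653e-5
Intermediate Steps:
q = 516143520 (q = (-18951 + (-1183 - 12554))*(-20788 + 238*21) = (-18951 - 13737)*(-20788 + 4998) = -32688*(-15790) = 516143520)
(46322 - 36178)/(q + 12179) = (46322 - 36178)/(516143520 + 12179) = 10144/516155699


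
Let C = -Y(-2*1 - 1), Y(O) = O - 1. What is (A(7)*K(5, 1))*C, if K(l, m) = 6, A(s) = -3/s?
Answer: -72/7 ≈ -10.286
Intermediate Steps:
Y(O) = -1 + O
C = 4 (C = -(-1 + (-2*1 - 1)) = -(-1 + (-2 - 1)) = -(-1 - 3) = -1*(-4) = 4)
(A(7)*K(5, 1))*C = (-3/7*6)*4 = (-3*1/7*6)*4 = -3/7*6*4 = -18/7*4 = -72/7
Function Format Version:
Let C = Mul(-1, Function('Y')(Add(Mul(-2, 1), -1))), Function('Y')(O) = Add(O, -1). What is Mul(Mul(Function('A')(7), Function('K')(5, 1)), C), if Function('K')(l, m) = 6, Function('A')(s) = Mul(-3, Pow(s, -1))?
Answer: Rational(-72, 7) ≈ -10.286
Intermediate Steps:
Function('Y')(O) = Add(-1, O)
C = 4 (C = Mul(-1, Add(-1, Add(Mul(-2, 1), -1))) = Mul(-1, Add(-1, Add(-2, -1))) = Mul(-1, Add(-1, -3)) = Mul(-1, -4) = 4)
Mul(Mul(Function('A')(7), Function('K')(5, 1)), C) = Mul(Mul(Mul(-3, Pow(7, -1)), 6), 4) = Mul(Mul(Mul(-3, Rational(1, 7)), 6), 4) = Mul(Mul(Rational(-3, 7), 6), 4) = Mul(Rational(-18, 7), 4) = Rational(-72, 7)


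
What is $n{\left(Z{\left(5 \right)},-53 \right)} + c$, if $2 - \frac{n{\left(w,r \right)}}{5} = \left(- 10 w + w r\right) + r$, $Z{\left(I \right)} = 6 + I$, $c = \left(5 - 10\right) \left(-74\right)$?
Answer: $4110$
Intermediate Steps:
$c = 370$ ($c = \left(-5\right) \left(-74\right) = 370$)
$n{\left(w,r \right)} = 10 - 5 r + 50 w - 5 r w$ ($n{\left(w,r \right)} = 10 - 5 \left(\left(- 10 w + w r\right) + r\right) = 10 - 5 \left(\left(- 10 w + r w\right) + r\right) = 10 - 5 \left(r - 10 w + r w\right) = 10 - \left(- 50 w + 5 r + 5 r w\right) = 10 - 5 r + 50 w - 5 r w$)
$n{\left(Z{\left(5 \right)},-53 \right)} + c = \left(10 - -265 + 50 \left(6 + 5\right) - - 265 \left(6 + 5\right)\right) + 370 = \left(10 + 265 + 50 \cdot 11 - \left(-265\right) 11\right) + 370 = \left(10 + 265 + 550 + 2915\right) + 370 = 3740 + 370 = 4110$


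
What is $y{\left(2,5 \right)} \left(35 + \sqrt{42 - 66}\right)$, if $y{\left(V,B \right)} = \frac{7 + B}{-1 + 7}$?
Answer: $70 + 4 i \sqrt{6} \approx 70.0 + 9.798 i$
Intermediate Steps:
$y{\left(V,B \right)} = \frac{7}{6} + \frac{B}{6}$ ($y{\left(V,B \right)} = \frac{7 + B}{6} = \left(7 + B\right) \frac{1}{6} = \frac{7}{6} + \frac{B}{6}$)
$y{\left(2,5 \right)} \left(35 + \sqrt{42 - 66}\right) = \left(\frac{7}{6} + \frac{1}{6} \cdot 5\right) \left(35 + \sqrt{42 - 66}\right) = \left(\frac{7}{6} + \frac{5}{6}\right) \left(35 + \sqrt{-24}\right) = 2 \left(35 + 2 i \sqrt{6}\right) = 70 + 4 i \sqrt{6}$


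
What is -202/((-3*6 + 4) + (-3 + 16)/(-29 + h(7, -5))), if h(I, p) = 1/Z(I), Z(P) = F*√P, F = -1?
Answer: 2454098/175533 + 2626*√7/1228731 ≈ 13.986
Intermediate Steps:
Z(P) = -√P
h(I, p) = -1/√I (h(I, p) = 1/(-√I) = -1/√I)
-202/((-3*6 + 4) + (-3 + 16)/(-29 + h(7, -5))) = -202/((-3*6 + 4) + (-3 + 16)/(-29 - 1/√7)) = -202/((-18 + 4) + 13/(-29 - √7/7)) = -202/(-14 + 13/(-29 - √7/7))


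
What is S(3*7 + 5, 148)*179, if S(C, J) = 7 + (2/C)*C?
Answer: 1611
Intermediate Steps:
S(C, J) = 9 (S(C, J) = 7 + 2 = 9)
S(3*7 + 5, 148)*179 = 9*179 = 1611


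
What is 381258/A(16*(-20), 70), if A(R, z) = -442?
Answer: -190629/221 ≈ -862.57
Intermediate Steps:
381258/A(16*(-20), 70) = 381258/(-442) = 381258*(-1/442) = -190629/221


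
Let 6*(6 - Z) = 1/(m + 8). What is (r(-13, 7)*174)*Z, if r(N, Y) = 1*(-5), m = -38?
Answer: -31349/6 ≈ -5224.8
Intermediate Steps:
r(N, Y) = -5
Z = 1081/180 (Z = 6 - 1/(6*(-38 + 8)) = 6 - ⅙/(-30) = 6 - ⅙*(-1/30) = 6 + 1/180 = 1081/180 ≈ 6.0056)
(r(-13, 7)*174)*Z = -5*174*(1081/180) = -870*1081/180 = -31349/6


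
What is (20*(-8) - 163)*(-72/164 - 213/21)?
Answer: 980951/287 ≈ 3417.9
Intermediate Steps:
(20*(-8) - 163)*(-72/164 - 213/21) = (-160 - 163)*(-72*1/164 - 213*1/21) = -323*(-18/41 - 71/7) = -323*(-3037/287) = 980951/287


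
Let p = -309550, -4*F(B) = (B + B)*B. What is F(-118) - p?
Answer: 302588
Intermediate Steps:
F(B) = -B²/2 (F(B) = -(B + B)*B/4 = -2*B*B/4 = -B²/2)
F(-118) - p = -½*(-118)² - 1*(-309550) = -½*13924 + 309550 = -6962 + 309550 = 302588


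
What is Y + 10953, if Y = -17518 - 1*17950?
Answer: -24515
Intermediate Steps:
Y = -35468 (Y = -17518 - 17950 = -35468)
Y + 10953 = -35468 + 10953 = -24515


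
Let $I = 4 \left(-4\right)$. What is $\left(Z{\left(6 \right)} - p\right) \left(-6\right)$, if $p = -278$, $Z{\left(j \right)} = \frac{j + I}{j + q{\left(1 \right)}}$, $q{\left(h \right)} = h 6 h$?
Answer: $-1663$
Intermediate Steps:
$q{\left(h \right)} = 6 h^{2}$ ($q{\left(h \right)} = 6 h h = 6 h^{2}$)
$I = -16$
$Z{\left(j \right)} = \frac{-16 + j}{6 + j}$ ($Z{\left(j \right)} = \frac{j - 16}{j + 6 \cdot 1^{2}} = \frac{-16 + j}{j + 6 \cdot 1} = \frac{-16 + j}{j + 6} = \frac{-16 + j}{6 + j}$)
$\left(Z{\left(6 \right)} - p\right) \left(-6\right) = \left(\frac{-16 + 6}{6 + 6} - -278\right) \left(-6\right) = \left(\frac{1}{12} \left(-10\right) + 278\right) \left(-6\right) = \left(- \frac{5}{6} + 278\right) \left(-6\right) = \frac{1663}{6} \left(-6\right) = -1663$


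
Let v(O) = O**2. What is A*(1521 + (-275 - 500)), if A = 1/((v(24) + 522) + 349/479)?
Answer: 357334/526291 ≈ 0.67897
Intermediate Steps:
A = 479/526291 (A = 1/((24**2 + 522) + 349/479) = 1/((576 + 522) + 349*(1/479)) = 1/(1098 + 349/479) = 1/(526291/479) = 479/526291 ≈ 0.00091014)
A*(1521 + (-275 - 500)) = 479*(1521 + (-275 - 500))/526291 = 479*(1521 - 775)/526291 = (479/526291)*746 = 357334/526291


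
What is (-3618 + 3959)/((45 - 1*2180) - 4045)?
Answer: -341/6180 ≈ -0.055178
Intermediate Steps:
(-3618 + 3959)/((45 - 1*2180) - 4045) = 341/((45 - 2180) - 4045) = 341/(-2135 - 4045) = 341/(-6180) = 341*(-1/6180) = -341/6180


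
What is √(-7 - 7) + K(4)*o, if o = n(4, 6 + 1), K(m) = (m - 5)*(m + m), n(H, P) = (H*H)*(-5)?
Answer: 640 + I*√14 ≈ 640.0 + 3.7417*I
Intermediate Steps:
n(H, P) = -5*H² (n(H, P) = H²*(-5) = -5*H²)
K(m) = 2*m*(-5 + m) (K(m) = (-5 + m)*(2*m) = 2*m*(-5 + m))
o = -80 (o = -5*4² = -5*16 = -80)
√(-7 - 7) + K(4)*o = √(-7 - 7) + (2*4*(-5 + 4))*(-80) = √(-14) + (2*4*(-1))*(-80) = I*√14 - 8*(-80) = I*√14 + 640 = 640 + I*√14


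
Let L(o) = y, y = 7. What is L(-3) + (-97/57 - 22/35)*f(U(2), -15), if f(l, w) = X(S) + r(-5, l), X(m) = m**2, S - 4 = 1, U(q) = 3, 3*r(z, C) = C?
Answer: -106909/1995 ≈ -53.589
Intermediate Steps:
r(z, C) = C/3
S = 5 (S = 4 + 1 = 5)
L(o) = 7
f(l, w) = 25 + l/3 (f(l, w) = 5**2 + l/3 = 25 + l/3)
L(-3) + (-97/57 - 22/35)*f(U(2), -15) = 7 + (-97/57 - 22/35)*(25 + (1/3)*3) = 7 + (-97*1/57 - 22*1/35)*(25 + 1) = 7 + (-97/57 - 22/35)*26 = 7 - 4649/1995*26 = 7 - 120874/1995 = -106909/1995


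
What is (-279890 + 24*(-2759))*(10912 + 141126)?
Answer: -52621264028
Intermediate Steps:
(-279890 + 24*(-2759))*(10912 + 141126) = (-279890 - 66216)*152038 = -346106*152038 = -52621264028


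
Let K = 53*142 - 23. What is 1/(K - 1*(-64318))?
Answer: 1/71821 ≈ 1.3924e-5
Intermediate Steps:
K = 7503 (K = 7526 - 23 = 7503)
1/(K - 1*(-64318)) = 1/(7503 - 1*(-64318)) = 1/(7503 + 64318) = 1/71821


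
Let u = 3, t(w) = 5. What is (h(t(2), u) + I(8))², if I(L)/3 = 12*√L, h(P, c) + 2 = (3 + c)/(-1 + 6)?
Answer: 259216/25 - 576*√2/5 ≈ 10206.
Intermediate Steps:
h(P, c) = -7/5 + c/5 (h(P, c) = -2 + (3 + c)/(-1 + 6) = -2 + (3 + c)/5 = -2 + (3 + c)*(⅕) = -2 + (⅗ + c/5) = -7/5 + c/5)
I(L) = 36*√L (I(L) = 3*(12*√L) = 36*√L)
(h(t(2), u) + I(8))² = ((-7/5 + (⅕)*3) + 36*√8)² = ((-7/5 + ⅗) + 36*(2*√2))² = (-⅘ + 72*√2)²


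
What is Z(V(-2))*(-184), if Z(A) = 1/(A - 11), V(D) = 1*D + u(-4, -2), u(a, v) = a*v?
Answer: 184/5 ≈ 36.800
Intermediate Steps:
V(D) = 8 + D (V(D) = 1*D - 4*(-2) = D + 8 = 8 + D)
Z(A) = 1/(-11 + A)
Z(V(-2))*(-184) = -184/(-11 + (8 - 2)) = -184/(-11 + 6) = -184/(-5) = -1/5*(-184) = 184/5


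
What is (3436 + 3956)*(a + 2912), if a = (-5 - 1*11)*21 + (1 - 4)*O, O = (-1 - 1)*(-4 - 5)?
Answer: 18642624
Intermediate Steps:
O = 18 (O = -2*(-9) = 18)
a = -390 (a = (-5 - 1*11)*21 + (1 - 4)*18 = (-5 - 11)*21 - 3*18 = -16*21 - 54 = -336 - 54 = -390)
(3436 + 3956)*(a + 2912) = (3436 + 3956)*(-390 + 2912) = 7392*2522 = 18642624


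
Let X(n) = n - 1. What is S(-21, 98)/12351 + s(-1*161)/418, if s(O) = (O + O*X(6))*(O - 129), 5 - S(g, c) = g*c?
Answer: 1730435737/2581359 ≈ 670.36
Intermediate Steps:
X(n) = -1 + n
S(g, c) = 5 - c*g (S(g, c) = 5 - g*c = 5 - c*g)
s(O) = 6*O*(-129 + O) (s(O) = (O + O*(-1 + 6))*(O - 129) = (O + O*5)*(-129 + O) = (O + 5*O)*(-129 + O) = (6*O)*(-129 + O) = 6*O*(-129 + O))
S(-21, 98)/12351 + s(-1*161)/418 = (5 - 1*98*(-21))/12351 + (6*(-1*161)*(-129 - 1*161))/418 = (5 + 2058)*(1/12351) + (6*(-161)*(-129 - 161))*(1/418) = 2063*(1/12351) + (6*(-161)*(-290))*(1/418) = 2063/12351 + 280140*(1/418) = 2063/12351 + 140070/209 = 1730435737/2581359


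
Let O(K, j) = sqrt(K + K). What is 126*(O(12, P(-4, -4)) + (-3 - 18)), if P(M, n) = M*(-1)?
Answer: -2646 + 252*sqrt(6) ≈ -2028.7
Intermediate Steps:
P(M, n) = -M
O(K, j) = sqrt(2)*sqrt(K) (O(K, j) = sqrt(2*K) = sqrt(2)*sqrt(K))
126*(O(12, P(-4, -4)) + (-3 - 18)) = 126*(sqrt(2)*sqrt(12) + (-3 - 18)) = 126*(sqrt(2)*(2*sqrt(3)) - 21) = 126*(2*sqrt(6) - 21) = 126*(-21 + 2*sqrt(6)) = -2646 + 252*sqrt(6)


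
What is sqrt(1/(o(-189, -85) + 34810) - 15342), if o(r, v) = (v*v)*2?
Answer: I*sqrt(9307023307485)/24630 ≈ 123.86*I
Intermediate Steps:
o(r, v) = 2*v**2 (o(r, v) = v**2*2 = 2*v**2)
sqrt(1/(o(-189, -85) + 34810) - 15342) = sqrt(1/(2*(-85)**2 + 34810) - 15342) = sqrt(1/(2*7225 + 34810) - 15342) = sqrt(1/(14450 + 34810) - 15342) = sqrt(1/49260 - 15342) = sqrt(-755746919/49260) = I*sqrt(9307023307485)/24630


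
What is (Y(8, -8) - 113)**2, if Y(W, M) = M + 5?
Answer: 13456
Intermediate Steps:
Y(W, M) = 5 + M
(Y(8, -8) - 113)**2 = ((5 - 8) - 113)**2 = (-3 - 113)**2 = (-116)**2 = 13456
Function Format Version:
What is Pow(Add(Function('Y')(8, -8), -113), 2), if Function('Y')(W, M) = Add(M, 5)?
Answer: 13456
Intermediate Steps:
Function('Y')(W, M) = Add(5, M)
Pow(Add(Function('Y')(8, -8), -113), 2) = Pow(Add(Add(5, -8), -113), 2) = Pow(Add(-3, -113), 2) = Pow(-116, 2) = 13456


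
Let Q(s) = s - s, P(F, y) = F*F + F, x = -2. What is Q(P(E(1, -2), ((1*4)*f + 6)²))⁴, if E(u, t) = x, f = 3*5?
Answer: 0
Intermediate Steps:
f = 15
E(u, t) = -2
P(F, y) = F + F² (P(F, y) = F² + F = F + F²)
Q(s) = 0
Q(P(E(1, -2), ((1*4)*f + 6)²))⁴ = 0⁴ = 0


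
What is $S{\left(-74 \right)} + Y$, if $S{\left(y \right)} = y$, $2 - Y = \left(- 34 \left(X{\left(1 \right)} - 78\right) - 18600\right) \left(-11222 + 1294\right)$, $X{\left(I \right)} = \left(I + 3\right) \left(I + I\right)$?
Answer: $-161032232$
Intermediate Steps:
$X{\left(I \right)} = 2 I \left(3 + I\right)$ ($X{\left(I \right)} = \left(3 + I\right) 2 I = 2 I \left(3 + I\right)$)
$Y = -161032158$ ($Y = 2 - \left(- 34 \left(2 \cdot 1 \left(3 + 1\right) - 78\right) - 18600\right) \left(-11222 + 1294\right) = 2 - \left(- 34 \left(2 \cdot 1 \cdot 4 - 78\right) - 18600\right) \left(-9928\right) = 2 - \left(- 34 \left(8 - 78\right) - 18600\right) \left(-9928\right) = 2 - \left(\left(-34\right) \left(-70\right) - 18600\right) \left(-9928\right) = 2 - \left(2380 - 18600\right) \left(-9928\right) = 2 - \left(-16220\right) \left(-9928\right) = 2 - 161032160 = -161032158$)
$S{\left(-74 \right)} + Y = -74 - 161032158 = -161032232$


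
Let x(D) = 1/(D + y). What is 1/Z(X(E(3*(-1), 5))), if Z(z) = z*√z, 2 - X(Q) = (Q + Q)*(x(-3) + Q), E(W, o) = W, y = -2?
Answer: 5*I*√430/7396 ≈ 0.014019*I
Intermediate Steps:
x(D) = 1/(-2 + D) (x(D) = 1/(D - 2) = 1/(-2 + D))
X(Q) = 2 - 2*Q*(-⅕ + Q) (X(Q) = 2 - (Q + Q)*(1/(-2 - 3) + Q) = 2 - 2*Q*(1/(-5) + Q) = 2 - 2*Q*(-⅕ + Q))
Z(z) = z^(3/2)
1/Z(X(E(3*(-1), 5))) = 1/((2 - 2*(3*(-1))² + 2*(3*(-1))/5)^(3/2)) = 1/((2 - 2*(-3)² + (⅖)*(-3))^(3/2)) = 1/((2 - 2*9 - 6/5)^(3/2)) = 1/((2 - 18 - 6/5)^(3/2)) = 1/((-86/5)^(3/2)) = 1/(-86*I*√430/25) = 5*I*√430/7396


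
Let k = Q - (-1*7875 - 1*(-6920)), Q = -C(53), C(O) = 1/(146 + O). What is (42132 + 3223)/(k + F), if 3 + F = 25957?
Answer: 1805129/1070978 ≈ 1.6855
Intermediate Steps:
F = 25954 (F = -3 + 25957 = 25954)
Q = -1/199 (Q = -1/(146 + 53) = -1/199 ≈ -0.0050251)
k = 190044/199 (k = -1/199 - (-1*7875 - 1*(-6920)) = -1/199 - (-7875 + 6920) = -1/199 - 1*(-955) = -1/199 + 955 = 190044/199 ≈ 955.00)
(42132 + 3223)/(k + F) = (42132 + 3223)/(190044/199 + 25954) = 45355/(5354890/199) = 45355*(199/5354890) = 1805129/1070978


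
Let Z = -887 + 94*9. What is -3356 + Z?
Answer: -3397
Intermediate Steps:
Z = -41 (Z = -887 + 846 = -41)
-3356 + Z = -3356 - 41 = -3397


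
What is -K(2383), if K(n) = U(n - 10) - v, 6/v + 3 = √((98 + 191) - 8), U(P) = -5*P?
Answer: 1613649/136 + 3*√281/136 ≈ 11865.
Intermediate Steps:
v = 6/(-3 + √281) (v = 6/(-3 + √((98 + 191) - 8)) = 6/(-3 + √(289 - 8)) = 6/(-3 + √281) ≈ 0.43595)
K(n) = 6791/136 - 5*n - 3*√281/136 (K(n) = -5*(n - 10) - (9/136 + 3*√281/136) = -5*(-10 + n) + (-9/136 - 3*√281/136) = (50 - 5*n) + (-9/136 - 3*√281/136) = 6791/136 - 5*n - 3*√281/136)
-K(2383) = -(6791/136 - 5*2383 - 3*√281/136) = -(6791/136 - 11915 - 3*√281/136) = -(-1613649/136 - 3*√281/136) = 1613649/136 + 3*√281/136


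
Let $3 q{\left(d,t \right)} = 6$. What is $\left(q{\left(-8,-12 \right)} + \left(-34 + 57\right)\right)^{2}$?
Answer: $625$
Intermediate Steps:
$q{\left(d,t \right)} = 2$ ($q{\left(d,t \right)} = \frac{1}{3} \cdot 6 = 2$)
$\left(q{\left(-8,-12 \right)} + \left(-34 + 57\right)\right)^{2} = \left(2 + \left(-34 + 57\right)\right)^{2} = \left(2 + 23\right)^{2} = 25^{2} = 625$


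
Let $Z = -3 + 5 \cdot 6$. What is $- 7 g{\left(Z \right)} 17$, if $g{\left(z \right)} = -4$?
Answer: $476$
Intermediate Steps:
$Z = 27$ ($Z = -3 + 30 = 27$)
$- 7 g{\left(Z \right)} 17 = \left(-7\right) \left(-4\right) 17 = 28 \cdot 17 = 476$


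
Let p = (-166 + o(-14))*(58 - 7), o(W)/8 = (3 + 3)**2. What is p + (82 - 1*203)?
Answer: 6101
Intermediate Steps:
o(W) = 288 (o(W) = 8*(3 + 3)**2 = 8*6**2 = 8*36 = 288)
p = 6222 (p = (-166 + 288)*(58 - 7) = 122*51 = 6222)
p + (82 - 1*203) = 6222 + (82 - 1*203) = 6222 + (82 - 203) = 6222 - 121 = 6101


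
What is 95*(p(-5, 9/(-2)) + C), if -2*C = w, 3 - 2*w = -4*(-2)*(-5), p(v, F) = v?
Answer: -5985/4 ≈ -1496.3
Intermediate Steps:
w = 43/2 (w = 3/2 - (-4*(-2))*(-5)/2 = 3/2 - 4*(-5) = 3/2 - ½*(-40) = 3/2 + 20 = 43/2 ≈ 21.500)
C = -43/4 (C = -½*43/2 = -43/4 ≈ -10.750)
95*(p(-5, 9/(-2)) + C) = 95*(-5 - 43/4) = 95*(-63/4) = -5985/4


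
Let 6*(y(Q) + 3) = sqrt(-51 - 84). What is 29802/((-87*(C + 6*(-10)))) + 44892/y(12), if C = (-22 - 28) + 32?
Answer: (-101515902*I + 4967*sqrt(15))/(1131*(sqrt(15) + 6*I)) ≈ -10558.0 - 6818.3*I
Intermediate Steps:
y(Q) = -3 + I*sqrt(15)/2 (y(Q) = -3 + sqrt(-51 - 84)/6 = -3 + sqrt(-135)/6 = -3 + (3*I*sqrt(15))/6 = -3 + I*sqrt(15)/2)
C = -18 (C = -50 + 32 = -18)
29802/((-87*(C + 6*(-10)))) + 44892/y(12) = 29802/((-87*(-18 + 6*(-10)))) + 44892/(-3 + I*sqrt(15)/2) = 29802/((-87*(-18 - 60))) + 44892/(-3 + I*sqrt(15)/2) = 29802/((-87*(-78))) + 44892/(-3 + I*sqrt(15)/2) = 29802/6786 + 44892/(-3 + I*sqrt(15)/2) = 29802*(1/6786) + 44892/(-3 + I*sqrt(15)/2) = 4967/1131 + 44892/(-3 + I*sqrt(15)/2)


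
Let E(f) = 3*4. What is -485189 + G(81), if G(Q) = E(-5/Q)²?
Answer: -485045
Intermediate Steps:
E(f) = 12
G(Q) = 144 (G(Q) = 12² = 144)
-485189 + G(81) = -485189 + 144 = -485045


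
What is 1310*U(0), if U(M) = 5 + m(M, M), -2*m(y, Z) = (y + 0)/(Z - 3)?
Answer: 6550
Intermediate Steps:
m(y, Z) = -y/(2*(-3 + Z)) (m(y, Z) = -(y + 0)/(2*(Z - 3)) = -y/(2*(-3 + Z)))
U(M) = 5 - M/(-6 + 2*M)
1310*U(0) = 1310*(3*(-10 + 3*0)/(2*(-3 + 0))) = 1310*((3/2)*(-10 + 0)/(-3)) = 1310*((3/2)*(-⅓)*(-10)) = 1310*5 = 6550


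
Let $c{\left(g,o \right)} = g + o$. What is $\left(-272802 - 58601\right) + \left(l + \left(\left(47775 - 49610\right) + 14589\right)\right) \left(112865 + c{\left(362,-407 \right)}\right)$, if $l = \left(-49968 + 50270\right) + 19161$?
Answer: $3634390537$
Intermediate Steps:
$l = 19463$ ($l = 302 + 19161 = 19463$)
$\left(-272802 - 58601\right) + \left(l + \left(\left(47775 - 49610\right) + 14589\right)\right) \left(112865 + c{\left(362,-407 \right)}\right) = \left(-272802 - 58601\right) + \left(19463 + \left(\left(47775 - 49610\right) + 14589\right)\right) \left(112865 + \left(362 - 407\right)\right) = -331403 + \left(19463 + \left(-1835 + 14589\right)\right) \left(112865 - 45\right) = -331403 + \left(19463 + 12754\right) 112820 = -331403 + 32217 \cdot 112820 = -331403 + 3634721940 = 3634390537$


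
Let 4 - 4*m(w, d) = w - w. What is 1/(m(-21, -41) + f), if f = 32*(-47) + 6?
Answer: -1/1497 ≈ -0.00066800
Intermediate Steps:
f = -1498 (f = -1504 + 6 = -1498)
m(w, d) = 1 (m(w, d) = 1 - (w - w)/4 = 1 - ¼*0 = 1 + 0 = 1)
1/(m(-21, -41) + f) = 1/(1 - 1498) = 1/(-1497) = -1/1497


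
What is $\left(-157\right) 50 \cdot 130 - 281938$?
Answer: $-1302438$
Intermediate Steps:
$\left(-157\right) 50 \cdot 130 - 281938 = \left(-7850\right) 130 - 281938 = -1020500 - 281938 = -1302438$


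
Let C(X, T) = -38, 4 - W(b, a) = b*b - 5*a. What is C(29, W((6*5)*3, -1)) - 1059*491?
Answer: -520007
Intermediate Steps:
W(b, a) = 4 - b² + 5*a (W(b, a) = 4 - (b*b - 5*a) = 4 - (b² - 5*a) = 4 + (-b² + 5*a) = 4 - b² + 5*a)
C(29, W((6*5)*3, -1)) - 1059*491 = -38 - 1059*491 = -38 - 519969 = -520007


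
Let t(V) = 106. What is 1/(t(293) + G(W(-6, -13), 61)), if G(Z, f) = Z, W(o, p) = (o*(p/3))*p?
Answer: -1/232 ≈ -0.0043103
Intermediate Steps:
W(o, p) = o*p**2/3 (W(o, p) = (o*(p*(1/3)))*p = (o*(p/3))*p = (o*p/3)*p = o*p**2/3)
1/(t(293) + G(W(-6, -13), 61)) = 1/(106 + (1/3)*(-6)*(-13)**2) = 1/(106 + (1/3)*(-6)*169) = 1/(106 - 338) = 1/(-232) = -1/232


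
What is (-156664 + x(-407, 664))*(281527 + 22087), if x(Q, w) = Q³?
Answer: -20516961066498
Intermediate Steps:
(-156664 + x(-407, 664))*(281527 + 22087) = (-156664 + (-407)³)*(281527 + 22087) = (-156664 - 67419143)*303614 = -67575807*303614 = -20516961066498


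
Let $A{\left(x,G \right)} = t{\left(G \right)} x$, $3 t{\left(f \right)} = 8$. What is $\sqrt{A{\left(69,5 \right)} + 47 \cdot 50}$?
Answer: $\sqrt{2534} \approx 50.339$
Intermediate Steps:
$t{\left(f \right)} = \frac{8}{3}$ ($t{\left(f \right)} = \frac{1}{3} \cdot 8 = \frac{8}{3}$)
$A{\left(x,G \right)} = \frac{8 x}{3}$
$\sqrt{A{\left(69,5 \right)} + 47 \cdot 50} = \sqrt{\frac{8}{3} \cdot 69 + 47 \cdot 50} = \sqrt{184 + 2350} = \sqrt{2534}$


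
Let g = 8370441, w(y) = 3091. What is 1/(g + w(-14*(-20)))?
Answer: 1/8373532 ≈ 1.1942e-7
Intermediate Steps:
1/(g + w(-14*(-20))) = 1/(8370441 + 3091) = 1/8373532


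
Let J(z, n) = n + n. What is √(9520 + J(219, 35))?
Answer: √9590 ≈ 97.929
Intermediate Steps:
J(z, n) = 2*n
√(9520 + J(219, 35)) = √(9520 + 2*35) = √(9520 + 70) = √9590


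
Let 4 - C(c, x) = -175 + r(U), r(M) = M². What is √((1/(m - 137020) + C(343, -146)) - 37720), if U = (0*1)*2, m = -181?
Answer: I*√706676078865142/137201 ≈ 193.75*I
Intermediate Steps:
U = 0 (U = 0*2 = 0)
C(c, x) = 179 (C(c, x) = 4 - (-175 + 0²) = 4 - (-175 + 0) = 4 - 1*(-175) = 4 + 175 = 179)
√((1/(m - 137020) + C(343, -146)) - 37720) = √((1/(-181 - 137020) + 179) - 37720) = √((1/(-137201) + 179) - 37720) = √((-1/137201 + 179) - 37720) = √(24558978/137201 - 37720) = √(-5150662742/137201) = I*√706676078865142/137201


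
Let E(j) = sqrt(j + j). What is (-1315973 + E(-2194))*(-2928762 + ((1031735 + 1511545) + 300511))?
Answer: 111819541783 - 169942*I*sqrt(1097) ≈ 1.1182e+11 - 5.6286e+6*I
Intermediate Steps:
E(j) = sqrt(2)*sqrt(j) (E(j) = sqrt(2*j) = sqrt(2)*sqrt(j))
(-1315973 + E(-2194))*(-2928762 + ((1031735 + 1511545) + 300511)) = (-1315973 + sqrt(2)*sqrt(-2194))*(-2928762 + ((1031735 + 1511545) + 300511)) = (-1315973 + sqrt(2)*(I*sqrt(2194)))*(-2928762 + (2543280 + 300511)) = (-1315973 + 2*I*sqrt(1097))*(-2928762 + 2843791) = (-1315973 + 2*I*sqrt(1097))*(-84971) = 111819541783 - 169942*I*sqrt(1097)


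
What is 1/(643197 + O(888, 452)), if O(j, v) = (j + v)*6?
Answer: 1/651237 ≈ 1.5355e-6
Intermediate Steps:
O(j, v) = 6*j + 6*v
1/(643197 + O(888, 452)) = 1/(643197 + (6*888 + 6*452)) = 1/(643197 + (5328 + 2712)) = 1/(643197 + 8040) = 1/651237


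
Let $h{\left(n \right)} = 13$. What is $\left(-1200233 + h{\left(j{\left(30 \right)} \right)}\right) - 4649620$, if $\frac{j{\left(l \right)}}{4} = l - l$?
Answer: $-5849840$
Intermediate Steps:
$j{\left(l \right)} = 0$ ($j{\left(l \right)} = 4 \left(l - l\right) = 4 \cdot 0 = 0$)
$\left(-1200233 + h{\left(j{\left(30 \right)} \right)}\right) - 4649620 = \left(-1200233 + 13\right) - 4649620 = -1200220 - 4649620 = -5849840$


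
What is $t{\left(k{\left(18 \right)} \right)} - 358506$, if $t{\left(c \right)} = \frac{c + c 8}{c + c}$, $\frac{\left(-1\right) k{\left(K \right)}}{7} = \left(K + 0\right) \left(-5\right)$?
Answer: $- \frac{717003}{2} \approx -3.585 \cdot 10^{5}$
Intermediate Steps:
$k{\left(K \right)} = 35 K$ ($k{\left(K \right)} = - 7 \left(K + 0\right) \left(-5\right) = - 7 K \left(-5\right) = - 7 \left(- 5 K\right) = 35 K$)
$t{\left(c \right)} = \frac{9}{2}$ ($t{\left(c \right)} = \frac{c + 8 c}{2 c} = 9 c \frac{1}{2 c} = \frac{9}{2}$)
$t{\left(k{\left(18 \right)} \right)} - 358506 = \frac{9}{2} - 358506 = - \frac{717003}{2}$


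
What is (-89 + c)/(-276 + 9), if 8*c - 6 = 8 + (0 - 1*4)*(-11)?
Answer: 109/356 ≈ 0.30618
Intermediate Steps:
c = 29/4 (c = 3/4 + (8 + (0 - 1*4)*(-11))/8 = 3/4 + (8 + (0 - 4)*(-11))/8 = 3/4 + (8 - 4*(-11))/8 = 3/4 + (8 + 44)/8 = 3/4 + (1/8)*52 = 3/4 + 13/2 = 29/4 ≈ 7.2500)
(-89 + c)/(-276 + 9) = (-89 + 29/4)/(-276 + 9) = -327/4/(-267) = -327/4*(-1/267) = 109/356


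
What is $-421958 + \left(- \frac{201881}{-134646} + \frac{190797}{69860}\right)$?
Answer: $- \frac{1984526546669479}{4703184780} \approx -4.2195 \cdot 10^{5}$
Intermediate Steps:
$-421958 + \left(- \frac{201881}{-134646} + \frac{190797}{69860}\right) = -421958 + \left(\left(-201881\right) \left(- \frac{1}{134646}\right) + 190797 \cdot \frac{1}{69860}\right) = -421958 + \left(\frac{201881}{134646} + \frac{190797}{69860}\right) = -421958 + \frac{19896729761}{4703184780} = - \frac{1984526546669479}{4703184780}$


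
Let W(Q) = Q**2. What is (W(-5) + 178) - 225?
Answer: -22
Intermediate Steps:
(W(-5) + 178) - 225 = ((-5)**2 + 178) - 225 = (25 + 178) - 225 = 203 - 225 = -22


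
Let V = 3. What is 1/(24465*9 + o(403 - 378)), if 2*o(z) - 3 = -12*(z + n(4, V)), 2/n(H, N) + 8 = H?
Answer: 2/440079 ≈ 4.5446e-6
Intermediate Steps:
n(H, N) = 2/(-8 + H)
o(z) = 9/2 - 6*z (o(z) = 3/2 + (-12*(z + 2/(-8 + 4)))/2 = 3/2 + (-12*(z + 2/(-4)))/2 = 3/2 + (-12*(z + 2*(-¼)))/2 = 3/2 + (-12*(z - ½))/2 = 3/2 + (-12*(-½ + z))/2 = 3/2 + (6 - 12*z)/2 = 3/2 + (3 - 6*z) = 9/2 - 6*z)
1/(24465*9 + o(403 - 378)) = 1/(24465*9 + (9/2 - 6*(403 - 378))) = 1/(220185 + (9/2 - 6*25)) = 1/(220185 + (9/2 - 150)) = 1/(220185 - 291/2) = 1/(440079/2) = 2/440079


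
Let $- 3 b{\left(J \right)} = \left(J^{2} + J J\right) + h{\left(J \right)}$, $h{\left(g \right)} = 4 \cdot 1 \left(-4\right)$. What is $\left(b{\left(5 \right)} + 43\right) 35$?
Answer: $\frac{3325}{3} \approx 1108.3$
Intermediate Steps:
$h{\left(g \right)} = -16$ ($h{\left(g \right)} = 4 \left(-4\right) = -16$)
$b{\left(J \right)} = \frac{16}{3} - \frac{2 J^{2}}{3}$ ($b{\left(J \right)} = - \frac{\left(J^{2} + J J\right) - 16}{3} = - \frac{\left(J^{2} + J^{2}\right) - 16}{3} = - \frac{2 J^{2} - 16}{3} = - \frac{-16 + 2 J^{2}}{3} = \frac{16}{3} - \frac{2 J^{2}}{3}$)
$\left(b{\left(5 \right)} + 43\right) 35 = \left(\left(\frac{16}{3} - \frac{2 \cdot 5^{2}}{3}\right) + 43\right) 35 = \left(\left(\frac{16}{3} - \frac{50}{3}\right) + 43\right) 35 = \left(- \frac{34}{3} + 43\right) 35 = \frac{95}{3} \cdot 35 = \frac{3325}{3}$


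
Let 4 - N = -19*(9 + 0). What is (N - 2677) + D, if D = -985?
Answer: -3487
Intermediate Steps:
N = 175 (N = 4 - (-19)*(9 + 0) = 4 - (-19)*9 = 4 - 1*(-171) = 4 + 171 = 175)
(N - 2677) + D = (175 - 2677) - 985 = -2502 - 985 = -3487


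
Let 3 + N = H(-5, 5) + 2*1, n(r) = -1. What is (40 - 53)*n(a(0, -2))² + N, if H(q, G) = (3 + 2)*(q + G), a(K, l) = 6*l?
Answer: -14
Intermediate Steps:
H(q, G) = 5*G + 5*q (H(q, G) = 5*(G + q) = 5*G + 5*q)
N = -1 (N = -3 + ((5*5 + 5*(-5)) + 2*1) = -3 + ((25 - 25) + 2) = -3 + (0 + 2) = -3 + 2 = -1)
(40 - 53)*n(a(0, -2))² + N = (40 - 53)*(-1)² - 1 = -13*1 - 1 = -13 - 1 = -14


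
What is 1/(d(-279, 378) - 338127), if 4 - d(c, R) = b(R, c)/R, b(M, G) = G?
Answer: -42/14201135 ≈ -2.9575e-6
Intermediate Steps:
d(c, R) = 4 - c/R
1/(d(-279, 378) - 338127) = 1/((4 - 1*(-279)/378) - 338127) = 1/((4 - 1*(-279)*1/378) - 338127) = 1/((4 + 31/42) - 338127) = 1/(199/42 - 338127) = 1/(-14201135/42) = -42/14201135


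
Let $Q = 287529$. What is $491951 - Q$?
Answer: $204422$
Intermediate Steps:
$491951 - Q = 491951 - 287529 = 204422$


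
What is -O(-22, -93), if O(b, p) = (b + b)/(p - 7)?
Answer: -11/25 ≈ -0.44000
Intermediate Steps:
O(b, p) = 2*b/(-7 + p) (O(b, p) = (2*b)/(-7 + p) = 2*b/(-7 + p))
-O(-22, -93) = -2*(-22)/(-7 - 93) = -2*(-22)/(-100) = -2*(-22)*(-1)/100 = -1*11/25 = -11/25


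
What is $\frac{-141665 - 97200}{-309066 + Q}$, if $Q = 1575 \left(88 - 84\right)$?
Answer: $\frac{238865}{302766} \approx 0.78894$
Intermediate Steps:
$Q = 6300$ ($Q = 1575 \left(88 - 84\right) = 1575 \cdot 4 = 6300$)
$\frac{-141665 - 97200}{-309066 + Q} = \frac{-141665 - 97200}{-309066 + 6300} = - \frac{238865}{-302766} = \left(-238865\right) \left(- \frac{1}{302766}\right) = \frac{238865}{302766}$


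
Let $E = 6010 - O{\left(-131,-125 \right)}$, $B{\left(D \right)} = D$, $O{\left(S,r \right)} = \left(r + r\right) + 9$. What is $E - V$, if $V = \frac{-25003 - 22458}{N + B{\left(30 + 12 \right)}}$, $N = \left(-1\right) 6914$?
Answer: $\frac{42909411}{6872} \approx 6244.1$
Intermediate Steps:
$O{\left(S,r \right)} = 9 + 2 r$ ($O{\left(S,r \right)} = 2 r + 9 = 9 + 2 r$)
$N = -6914$
$E = 6251$ ($E = 6010 - \left(9 + 2 \left(-125\right)\right) = 6010 - \left(9 - 250\right) = 6010 - -241 = 6010 + 241 = 6251$)
$V = \frac{47461}{6872}$ ($V = \frac{-25003 - 22458}{-6914 + \left(30 + 12\right)} = - \frac{47461}{-6914 + 42} = - \frac{47461}{-6872} = \left(-47461\right) \left(- \frac{1}{6872}\right) = \frac{47461}{6872} \approx 6.9064$)
$E - V = 6251 - \frac{47461}{6872} = \frac{42909411}{6872}$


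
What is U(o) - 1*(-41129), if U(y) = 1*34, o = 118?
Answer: 41163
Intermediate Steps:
U(y) = 34
U(o) - 1*(-41129) = 34 - 1*(-41129) = 34 + 41129 = 41163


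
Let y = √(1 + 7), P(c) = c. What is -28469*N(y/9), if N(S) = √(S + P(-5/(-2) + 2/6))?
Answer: -28469*√(102 + 8*√2)/6 ≈ -50508.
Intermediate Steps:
y = 2*√2 (y = √8 = 2*√2 ≈ 2.8284)
N(S) = √(17/6 + S) (N(S) = √(S + (-5/(-2) + 2/6)) = √(S + (-5*(-½) + 2*(⅙))) = √(S + (5/2 + ⅓)) = √(S + 17/6) = √(17/6 + S))
-28469*N(y/9) = -28469*√(102 + 36*((2*√2)/9))/6 = -28469*√(102 + 36*((2*√2)*(⅑)))/6 = -28469*√(102 + 36*(2*√2/9))/6 = -28469*√(102 + 8*√2)/6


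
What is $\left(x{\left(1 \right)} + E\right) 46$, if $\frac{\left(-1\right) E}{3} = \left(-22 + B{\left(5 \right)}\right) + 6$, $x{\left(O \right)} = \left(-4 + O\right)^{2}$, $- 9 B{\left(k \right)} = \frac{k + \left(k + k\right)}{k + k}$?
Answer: $2645$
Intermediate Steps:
$B{\left(k \right)} = - \frac{1}{6}$ ($B{\left(k \right)} = - \frac{\left(k + \left(k + k\right)\right) \frac{1}{k + k}}{9} = - \frac{\left(k + 2 k\right) \frac{1}{2 k}}{9} = - \frac{3 k \frac{1}{2 k}}{9} = \left(- \frac{1}{9}\right) \frac{3}{2} = - \frac{1}{6}$)
$E = \frac{97}{2}$ ($E = - 3 \left(\left(-22 - \frac{1}{6}\right) + 6\right) = - 3 \left(- \frac{133}{6} + 6\right) = \left(-3\right) \left(- \frac{97}{6}\right) = \frac{97}{2} \approx 48.5$)
$\left(x{\left(1 \right)} + E\right) 46 = \left(\left(-4 + 1\right)^{2} + \frac{97}{2}\right) 46 = \left(\left(-3\right)^{2} + \frac{97}{2}\right) 46 = \left(9 + \frac{97}{2}\right) 46 = \frac{115}{2} \cdot 46 = 2645$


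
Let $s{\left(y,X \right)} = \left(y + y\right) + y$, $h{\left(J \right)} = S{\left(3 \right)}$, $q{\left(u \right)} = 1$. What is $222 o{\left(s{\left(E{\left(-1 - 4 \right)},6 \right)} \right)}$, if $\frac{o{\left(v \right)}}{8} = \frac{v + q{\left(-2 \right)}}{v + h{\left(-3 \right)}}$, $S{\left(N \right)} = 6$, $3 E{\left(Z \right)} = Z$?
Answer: $-7104$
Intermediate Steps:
$E{\left(Z \right)} = \frac{Z}{3}$
$h{\left(J \right)} = 6$
$s{\left(y,X \right)} = 3 y$ ($s{\left(y,X \right)} = 2 y + y = 3 y$)
$o{\left(v \right)} = \frac{8 \left(1 + v\right)}{6 + v}$ ($o{\left(v \right)} = 8 \frac{v + 1}{v + 6} = 8 \frac{1 + v}{6 + v} = \frac{8 \left(1 + v\right)}{6 + v}$)
$222 o{\left(s{\left(E{\left(-1 - 4 \right)},6 \right)} \right)} = 222 \frac{8 \left(1 + 3 \frac{-1 - 4}{3}\right)}{6 + 3 \frac{-1 - 4}{3}} = 222 \frac{8 \left(1 + 3 \cdot \frac{1}{3} \left(-5\right)\right)}{6 + 3 \cdot \frac{1}{3} \left(-5\right)} = 222 \frac{8 \left(1 + 3 \left(- \frac{5}{3}\right)\right)}{6 + 3 \left(- \frac{5}{3}\right)} = 222 \frac{8 \left(1 - 5\right)}{6 - 5} = 222 \cdot 8 \cdot 1^{-1} \left(-4\right) = 222 \cdot 8 \cdot 1 \left(-4\right) = 222 \left(-32\right) = -7104$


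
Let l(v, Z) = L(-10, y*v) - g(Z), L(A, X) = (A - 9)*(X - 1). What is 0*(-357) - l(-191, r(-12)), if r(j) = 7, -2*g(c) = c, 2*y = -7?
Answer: 12679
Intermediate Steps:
y = -7/2 (y = (½)*(-7) = -7/2 ≈ -3.5000)
g(c) = -c/2
L(A, X) = (-1 + X)*(-9 + A) (L(A, X) = (-9 + A)*(-1 + X) = (-1 + X)*(-9 + A))
l(v, Z) = 19 + Z/2 + 133*v/2 (l(v, Z) = (9 - 1*(-10) - (-63)*v/2 - (-35)*v) - (-1)*Z/2 = (9 + 10 + 63*v/2 + 35*v) + Z/2 = (19 + 133*v/2) + Z/2 = 19 + Z/2 + 133*v/2)
0*(-357) - l(-191, r(-12)) = 0*(-357) - (19 + (½)*7 + (133/2)*(-191)) = 0 - (19 + 7/2 - 25403/2) = 0 - 1*(-12679) = 0 + 12679 = 12679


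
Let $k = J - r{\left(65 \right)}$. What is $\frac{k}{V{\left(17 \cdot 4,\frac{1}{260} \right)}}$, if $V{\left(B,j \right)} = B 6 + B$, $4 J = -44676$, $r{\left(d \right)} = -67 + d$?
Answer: $- \frac{11167}{476} \approx -23.46$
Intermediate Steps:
$J = -11169$ ($J = \frac{1}{4} \left(-44676\right) = -11169$)
$k = -11167$ ($k = -11169 - \left(-67 + 65\right) = -11169 - -2 = -11169 + 2 = -11167$)
$V{\left(B,j \right)} = 7 B$ ($V{\left(B,j \right)} = 6 B + B = 7 B$)
$\frac{k}{V{\left(17 \cdot 4,\frac{1}{260} \right)}} = - \frac{11167}{7 \cdot 17 \cdot 4} = - \frac{11167}{7 \cdot 68} = - \frac{11167}{476}$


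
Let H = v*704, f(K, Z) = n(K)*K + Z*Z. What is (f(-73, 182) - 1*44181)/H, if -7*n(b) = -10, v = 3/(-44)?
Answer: 26043/112 ≈ 232.53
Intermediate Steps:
v = -3/44 (v = 3*(-1/44) = -3/44 ≈ -0.068182)
n(b) = 10/7 (n(b) = -1/7*(-10) = 10/7)
f(K, Z) = Z**2 + 10*K/7 (f(K, Z) = 10*K/7 + Z*Z = 10*K/7 + Z**2 = Z**2 + 10*K/7)
H = -48 (H = -3/44*704 = -48)
(f(-73, 182) - 1*44181)/H = ((182**2 + (10/7)*(-73)) - 1*44181)/(-48) = ((33124 - 730/7) - 44181)*(-1/48) = (231138/7 - 44181)*(-1/48) = -78129/7*(-1/48) = 26043/112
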